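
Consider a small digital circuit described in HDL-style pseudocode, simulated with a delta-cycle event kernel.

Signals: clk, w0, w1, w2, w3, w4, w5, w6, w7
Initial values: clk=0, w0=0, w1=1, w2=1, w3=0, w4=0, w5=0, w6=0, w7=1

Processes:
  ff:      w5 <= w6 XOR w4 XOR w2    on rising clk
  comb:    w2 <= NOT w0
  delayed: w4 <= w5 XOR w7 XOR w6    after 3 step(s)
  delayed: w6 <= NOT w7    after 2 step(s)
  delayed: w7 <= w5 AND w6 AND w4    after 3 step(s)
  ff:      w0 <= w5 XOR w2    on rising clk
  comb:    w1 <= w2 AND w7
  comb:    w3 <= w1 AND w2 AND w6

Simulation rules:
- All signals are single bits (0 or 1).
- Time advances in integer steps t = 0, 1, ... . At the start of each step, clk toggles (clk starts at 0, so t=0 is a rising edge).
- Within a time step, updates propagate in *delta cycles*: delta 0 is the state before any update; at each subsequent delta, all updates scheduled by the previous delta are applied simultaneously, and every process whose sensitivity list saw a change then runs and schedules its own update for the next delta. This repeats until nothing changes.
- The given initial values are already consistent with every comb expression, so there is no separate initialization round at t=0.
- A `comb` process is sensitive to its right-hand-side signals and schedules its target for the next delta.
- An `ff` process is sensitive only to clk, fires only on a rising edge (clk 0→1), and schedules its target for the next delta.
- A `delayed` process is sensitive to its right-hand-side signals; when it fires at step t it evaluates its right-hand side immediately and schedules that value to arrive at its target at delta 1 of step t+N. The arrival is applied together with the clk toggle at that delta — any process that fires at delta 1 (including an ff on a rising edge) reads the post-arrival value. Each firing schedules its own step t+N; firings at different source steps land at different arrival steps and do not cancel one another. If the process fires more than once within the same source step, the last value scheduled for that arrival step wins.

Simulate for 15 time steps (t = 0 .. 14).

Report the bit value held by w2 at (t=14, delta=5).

1

t=0 Δ0: w7=1 w0=0 w3=0 w4=0 w6=0 w1=1 w2=1 w5=0 clk=0
  Δ1: clk:0→1
  Δ2: w0:0→1, w5:0→1
  Δ3: w2:1→0
  Δ4: w1:1→0
  (4Δ to stable)
t=1 Δ0: w7=1 w0=1 w3=0 w4=0 w6=0 w1=0 w2=0 w5=1 clk=1
  Δ1: clk:1→0
  (1Δ to stable)
t=2 Δ0: w7=1 w0=1 w3=0 w4=0 w6=0 w1=0 w2=0 w5=1 clk=0
  Δ1: clk:0→1
  Δ2: w5:1→0
  (2Δ to stable)
t=3 Δ0: w7=1 w0=1 w3=0 w4=0 w6=0 w1=0 w2=0 w5=0 clk=1
  Δ1: w7:1→0, clk:1→0
  (1Δ to stable)
t=4 Δ0: w7=0 w0=1 w3=0 w4=0 w6=0 w1=0 w2=0 w5=0 clk=0
  Δ1: clk:0→1
  Δ2: w0:1→0
  Δ3: w2:0→1
  (3Δ to stable)
t=5 Δ0: w7=0 w0=0 w3=0 w4=0 w6=0 w1=0 w2=1 w5=0 clk=1
  Δ1: w4:0→1, w6:0→1, clk:1→0
  (1Δ to stable)
t=6 Δ0: w7=0 w0=0 w3=0 w4=1 w6=1 w1=0 w2=1 w5=0 clk=0
  Δ1: w4:1→0, clk:0→1
  Δ2: w0:0→1
  Δ3: w2:1→0
  (3Δ to stable)
t=7 Δ0: w7=0 w0=1 w3=0 w4=0 w6=1 w1=0 w2=0 w5=0 clk=1
  Δ1: clk:1→0
  (1Δ to stable)
t=8 Δ0: w7=0 w0=1 w3=0 w4=0 w6=1 w1=0 w2=0 w5=0 clk=0
  Δ1: w4:0→1, clk:0→1
  Δ2: w0:1→0
  Δ3: w2:0→1
  (3Δ to stable)
t=9 Δ0: w7=0 w0=0 w3=0 w4=1 w6=1 w1=0 w2=1 w5=0 clk=1
  Δ1: clk:1→0
  (1Δ to stable)
t=10 Δ0: w7=0 w0=0 w3=0 w4=1 w6=1 w1=0 w2=1 w5=0 clk=0
  Δ1: clk:0→1
  Δ2: w0:0→1, w5:0→1
  Δ3: w2:1→0
  (3Δ to stable)
t=11 Δ0: w7=0 w0=1 w3=0 w4=1 w6=1 w1=0 w2=0 w5=1 clk=1
  Δ1: clk:1→0
  (1Δ to stable)
t=12 Δ0: w7=0 w0=1 w3=0 w4=1 w6=1 w1=0 w2=0 w5=1 clk=0
  Δ1: clk:0→1
  Δ2: w5:1→0
  (2Δ to stable)
t=13 Δ0: w7=0 w0=1 w3=0 w4=1 w6=1 w1=0 w2=0 w5=0 clk=1
  Δ1: w7:0→1, w4:1→0, clk:1→0
  (1Δ to stable)
t=14 Δ0: w7=1 w0=1 w3=0 w4=0 w6=1 w1=0 w2=0 w5=0 clk=0
  Δ1: clk:0→1
  Δ2: w0:1→0, w5:0→1
  Δ3: w2:0→1
  Δ4: w1:0→1
  Δ5: w3:0→1
  (5Δ to stable)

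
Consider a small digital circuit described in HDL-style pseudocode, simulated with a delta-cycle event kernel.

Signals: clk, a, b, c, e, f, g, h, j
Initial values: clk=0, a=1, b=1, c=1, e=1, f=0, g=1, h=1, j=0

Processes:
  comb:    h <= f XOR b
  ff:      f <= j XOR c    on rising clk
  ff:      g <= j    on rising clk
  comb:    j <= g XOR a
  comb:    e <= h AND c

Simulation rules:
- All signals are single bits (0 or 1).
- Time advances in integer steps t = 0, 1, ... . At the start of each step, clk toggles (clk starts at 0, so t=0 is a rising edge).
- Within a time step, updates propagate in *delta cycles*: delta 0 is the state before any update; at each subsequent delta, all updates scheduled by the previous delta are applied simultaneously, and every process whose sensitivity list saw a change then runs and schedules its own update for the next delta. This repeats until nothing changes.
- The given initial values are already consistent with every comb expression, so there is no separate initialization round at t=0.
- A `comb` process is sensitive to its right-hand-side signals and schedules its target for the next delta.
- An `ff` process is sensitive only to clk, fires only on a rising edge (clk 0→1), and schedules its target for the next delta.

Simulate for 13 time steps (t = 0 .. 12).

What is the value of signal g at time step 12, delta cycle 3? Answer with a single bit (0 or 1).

0

t=0 Δ0: c=1 f=0 e=1 j=0 h=1 a=1 g=1 b=1 clk=0
  Δ1: clk:0→1
  Δ2: f:0→1, g:1→0
  Δ3: j:0→1, h:1→0
  Δ4: e:1→0
  (4Δ to stable)
t=1 Δ0: c=1 f=1 e=0 j=1 h=0 a=1 g=0 b=1 clk=1
  Δ1: clk:1→0
  (1Δ to stable)
t=2 Δ0: c=1 f=1 e=0 j=1 h=0 a=1 g=0 b=1 clk=0
  Δ1: clk:0→1
  Δ2: f:1→0, g:0→1
  Δ3: j:1→0, h:0→1
  Δ4: e:0→1
  (4Δ to stable)
t=3 Δ0: c=1 f=0 e=1 j=0 h=1 a=1 g=1 b=1 clk=1
  Δ1: clk:1→0
  (1Δ to stable)
t=4 Δ0: c=1 f=0 e=1 j=0 h=1 a=1 g=1 b=1 clk=0
  Δ1: clk:0→1
  Δ2: f:0→1, g:1→0
  Δ3: j:0→1, h:1→0
  Δ4: e:1→0
  (4Δ to stable)
t=5 Δ0: c=1 f=1 e=0 j=1 h=0 a=1 g=0 b=1 clk=1
  Δ1: clk:1→0
  (1Δ to stable)
t=6 Δ0: c=1 f=1 e=0 j=1 h=0 a=1 g=0 b=1 clk=0
  Δ1: clk:0→1
  Δ2: f:1→0, g:0→1
  Δ3: j:1→0, h:0→1
  Δ4: e:0→1
  (4Δ to stable)
t=7 Δ0: c=1 f=0 e=1 j=0 h=1 a=1 g=1 b=1 clk=1
  Δ1: clk:1→0
  (1Δ to stable)
t=8 Δ0: c=1 f=0 e=1 j=0 h=1 a=1 g=1 b=1 clk=0
  Δ1: clk:0→1
  Δ2: f:0→1, g:1→0
  Δ3: j:0→1, h:1→0
  Δ4: e:1→0
  (4Δ to stable)
t=9 Δ0: c=1 f=1 e=0 j=1 h=0 a=1 g=0 b=1 clk=1
  Δ1: clk:1→0
  (1Δ to stable)
t=10 Δ0: c=1 f=1 e=0 j=1 h=0 a=1 g=0 b=1 clk=0
  Δ1: clk:0→1
  Δ2: f:1→0, g:0→1
  Δ3: j:1→0, h:0→1
  Δ4: e:0→1
  (4Δ to stable)
t=11 Δ0: c=1 f=0 e=1 j=0 h=1 a=1 g=1 b=1 clk=1
  Δ1: clk:1→0
  (1Δ to stable)
t=12 Δ0: c=1 f=0 e=1 j=0 h=1 a=1 g=1 b=1 clk=0
  Δ1: clk:0→1
  Δ2: f:0→1, g:1→0
  Δ3: j:0→1, h:1→0
  Δ4: e:1→0
  (4Δ to stable)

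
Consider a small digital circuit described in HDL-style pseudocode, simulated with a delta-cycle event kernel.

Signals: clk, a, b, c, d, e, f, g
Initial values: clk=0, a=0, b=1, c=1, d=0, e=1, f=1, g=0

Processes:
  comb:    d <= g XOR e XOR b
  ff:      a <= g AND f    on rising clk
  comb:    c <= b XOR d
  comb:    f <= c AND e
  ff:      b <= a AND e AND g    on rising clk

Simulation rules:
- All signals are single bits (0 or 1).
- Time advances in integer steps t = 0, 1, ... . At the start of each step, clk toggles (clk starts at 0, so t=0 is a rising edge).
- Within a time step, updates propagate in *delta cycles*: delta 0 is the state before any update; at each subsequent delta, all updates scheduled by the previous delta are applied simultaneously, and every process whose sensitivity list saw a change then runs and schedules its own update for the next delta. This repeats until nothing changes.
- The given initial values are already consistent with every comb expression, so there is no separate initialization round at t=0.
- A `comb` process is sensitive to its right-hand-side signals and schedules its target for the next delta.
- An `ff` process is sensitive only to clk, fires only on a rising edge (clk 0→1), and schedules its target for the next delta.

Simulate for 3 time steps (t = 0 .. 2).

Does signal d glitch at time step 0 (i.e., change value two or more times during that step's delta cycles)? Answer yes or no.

no

t=0 Δ0: g=0 a=0 clk=0 f=1 c=1 b=1 e=1 d=0
  Δ1: clk:0→1
  Δ2: b:1→0
  Δ3: c:1→0, d:0→1
  Δ4: f:1→0, c:0→1
  Δ5: f:0→1
  (5Δ to stable)
t=1 Δ0: g=0 a=0 clk=1 f=1 c=1 b=0 e=1 d=1
  Δ1: clk:1→0
  (1Δ to stable)
t=2 Δ0: g=0 a=0 clk=0 f=1 c=1 b=0 e=1 d=1
  Δ1: clk:0→1
  (1Δ to stable)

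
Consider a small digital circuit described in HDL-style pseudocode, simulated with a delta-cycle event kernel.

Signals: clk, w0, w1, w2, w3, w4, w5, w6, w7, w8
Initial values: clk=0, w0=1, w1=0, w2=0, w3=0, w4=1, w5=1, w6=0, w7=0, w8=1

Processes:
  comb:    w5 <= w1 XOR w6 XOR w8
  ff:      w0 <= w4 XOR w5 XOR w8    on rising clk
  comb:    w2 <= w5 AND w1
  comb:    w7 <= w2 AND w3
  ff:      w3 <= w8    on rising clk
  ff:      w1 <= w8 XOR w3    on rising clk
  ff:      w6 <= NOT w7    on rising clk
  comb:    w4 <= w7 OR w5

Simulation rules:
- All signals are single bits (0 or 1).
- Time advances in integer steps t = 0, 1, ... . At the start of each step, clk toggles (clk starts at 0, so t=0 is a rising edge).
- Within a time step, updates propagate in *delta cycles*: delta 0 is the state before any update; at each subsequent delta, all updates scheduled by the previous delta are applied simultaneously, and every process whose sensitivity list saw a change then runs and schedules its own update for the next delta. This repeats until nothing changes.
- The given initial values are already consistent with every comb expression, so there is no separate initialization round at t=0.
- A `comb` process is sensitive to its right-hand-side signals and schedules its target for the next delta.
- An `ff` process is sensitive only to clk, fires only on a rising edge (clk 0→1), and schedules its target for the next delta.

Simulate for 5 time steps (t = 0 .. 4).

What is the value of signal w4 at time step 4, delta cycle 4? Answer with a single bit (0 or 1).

[bits: w5,w6,w3,w2,w0,w7,w4,clk,w1,w8]
t=0: Δ0=1000101001 Δ1=1000101101 Δ2=1110101111 Δ3=1111101111 Δ4=1111111111 | 4Δ
t=1: Δ0=1111111111 Δ1=1111111011 | 1Δ
t=2: Δ0=1111111011 Δ1=1111111111 Δ2=1011111101 Δ3=1010111101 Δ4=1010101101 | 4Δ
t=3: Δ0=1010101101 Δ1=1010101001 | 1Δ
t=4: Δ0=1010101001 Δ1=1010101101 Δ2=1110101101 Δ3=0110101101 Δ4=0110100101 | 4Δ

0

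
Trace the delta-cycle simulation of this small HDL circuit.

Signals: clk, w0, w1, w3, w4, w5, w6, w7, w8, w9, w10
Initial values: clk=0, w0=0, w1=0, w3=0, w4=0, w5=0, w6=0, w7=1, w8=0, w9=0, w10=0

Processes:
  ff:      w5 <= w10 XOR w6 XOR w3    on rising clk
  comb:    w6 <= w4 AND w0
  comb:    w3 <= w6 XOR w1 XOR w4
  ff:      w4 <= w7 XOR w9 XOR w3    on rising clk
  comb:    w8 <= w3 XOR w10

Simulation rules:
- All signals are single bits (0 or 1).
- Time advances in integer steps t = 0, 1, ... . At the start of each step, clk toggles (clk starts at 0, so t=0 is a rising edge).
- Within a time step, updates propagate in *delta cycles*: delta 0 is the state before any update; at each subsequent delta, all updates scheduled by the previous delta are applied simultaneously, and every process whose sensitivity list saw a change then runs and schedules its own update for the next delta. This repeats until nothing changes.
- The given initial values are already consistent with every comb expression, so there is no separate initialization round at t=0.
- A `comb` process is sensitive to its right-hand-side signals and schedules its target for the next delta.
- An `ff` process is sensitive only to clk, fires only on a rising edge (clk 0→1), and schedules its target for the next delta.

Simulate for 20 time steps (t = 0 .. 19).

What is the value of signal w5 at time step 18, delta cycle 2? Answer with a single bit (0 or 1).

t=0 Δ0: w1=0 w5=0 w6=0 w9=0 w8=0 w10=0 w4=0 w7=1 w0=0 w3=0 clk=0
  Δ1: clk:0→1
  Δ2: w4:0→1
  Δ3: w3:0→1
  Δ4: w8:0→1
  (4Δ to stable)
t=1 Δ0: w1=0 w5=0 w6=0 w9=0 w8=1 w10=0 w4=1 w7=1 w0=0 w3=1 clk=1
  Δ1: clk:1→0
  (1Δ to stable)
t=2 Δ0: w1=0 w5=0 w6=0 w9=0 w8=1 w10=0 w4=1 w7=1 w0=0 w3=1 clk=0
  Δ1: clk:0→1
  Δ2: w5:0→1, w4:1→0
  Δ3: w3:1→0
  Δ4: w8:1→0
  (4Δ to stable)
t=3 Δ0: w1=0 w5=1 w6=0 w9=0 w8=0 w10=0 w4=0 w7=1 w0=0 w3=0 clk=1
  Δ1: clk:1→0
  (1Δ to stable)
t=4 Δ0: w1=0 w5=1 w6=0 w9=0 w8=0 w10=0 w4=0 w7=1 w0=0 w3=0 clk=0
  Δ1: clk:0→1
  Δ2: w5:1→0, w4:0→1
  Δ3: w3:0→1
  Δ4: w8:0→1
  (4Δ to stable)
t=5 Δ0: w1=0 w5=0 w6=0 w9=0 w8=1 w10=0 w4=1 w7=1 w0=0 w3=1 clk=1
  Δ1: clk:1→0
  (1Δ to stable)
t=6 Δ0: w1=0 w5=0 w6=0 w9=0 w8=1 w10=0 w4=1 w7=1 w0=0 w3=1 clk=0
  Δ1: clk:0→1
  Δ2: w5:0→1, w4:1→0
  Δ3: w3:1→0
  Δ4: w8:1→0
  (4Δ to stable)
t=7 Δ0: w1=0 w5=1 w6=0 w9=0 w8=0 w10=0 w4=0 w7=1 w0=0 w3=0 clk=1
  Δ1: clk:1→0
  (1Δ to stable)
t=8 Δ0: w1=0 w5=1 w6=0 w9=0 w8=0 w10=0 w4=0 w7=1 w0=0 w3=0 clk=0
  Δ1: clk:0→1
  Δ2: w5:1→0, w4:0→1
  Δ3: w3:0→1
  Δ4: w8:0→1
  (4Δ to stable)
t=9 Δ0: w1=0 w5=0 w6=0 w9=0 w8=1 w10=0 w4=1 w7=1 w0=0 w3=1 clk=1
  Δ1: clk:1→0
  (1Δ to stable)
t=10 Δ0: w1=0 w5=0 w6=0 w9=0 w8=1 w10=0 w4=1 w7=1 w0=0 w3=1 clk=0
  Δ1: clk:0→1
  Δ2: w5:0→1, w4:1→0
  Δ3: w3:1→0
  Δ4: w8:1→0
  (4Δ to stable)
t=11 Δ0: w1=0 w5=1 w6=0 w9=0 w8=0 w10=0 w4=0 w7=1 w0=0 w3=0 clk=1
  Δ1: clk:1→0
  (1Δ to stable)
t=12 Δ0: w1=0 w5=1 w6=0 w9=0 w8=0 w10=0 w4=0 w7=1 w0=0 w3=0 clk=0
  Δ1: clk:0→1
  Δ2: w5:1→0, w4:0→1
  Δ3: w3:0→1
  Δ4: w8:0→1
  (4Δ to stable)
t=13 Δ0: w1=0 w5=0 w6=0 w9=0 w8=1 w10=0 w4=1 w7=1 w0=0 w3=1 clk=1
  Δ1: clk:1→0
  (1Δ to stable)
t=14 Δ0: w1=0 w5=0 w6=0 w9=0 w8=1 w10=0 w4=1 w7=1 w0=0 w3=1 clk=0
  Δ1: clk:0→1
  Δ2: w5:0→1, w4:1→0
  Δ3: w3:1→0
  Δ4: w8:1→0
  (4Δ to stable)
t=15 Δ0: w1=0 w5=1 w6=0 w9=0 w8=0 w10=0 w4=0 w7=1 w0=0 w3=0 clk=1
  Δ1: clk:1→0
  (1Δ to stable)
t=16 Δ0: w1=0 w5=1 w6=0 w9=0 w8=0 w10=0 w4=0 w7=1 w0=0 w3=0 clk=0
  Δ1: clk:0→1
  Δ2: w5:1→0, w4:0→1
  Δ3: w3:0→1
  Δ4: w8:0→1
  (4Δ to stable)
t=17 Δ0: w1=0 w5=0 w6=0 w9=0 w8=1 w10=0 w4=1 w7=1 w0=0 w3=1 clk=1
  Δ1: clk:1→0
  (1Δ to stable)
t=18 Δ0: w1=0 w5=0 w6=0 w9=0 w8=1 w10=0 w4=1 w7=1 w0=0 w3=1 clk=0
  Δ1: clk:0→1
  Δ2: w5:0→1, w4:1→0
  Δ3: w3:1→0
  Δ4: w8:1→0
  (4Δ to stable)
t=19 Δ0: w1=0 w5=1 w6=0 w9=0 w8=0 w10=0 w4=0 w7=1 w0=0 w3=0 clk=1
  Δ1: clk:1→0
  (1Δ to stable)

1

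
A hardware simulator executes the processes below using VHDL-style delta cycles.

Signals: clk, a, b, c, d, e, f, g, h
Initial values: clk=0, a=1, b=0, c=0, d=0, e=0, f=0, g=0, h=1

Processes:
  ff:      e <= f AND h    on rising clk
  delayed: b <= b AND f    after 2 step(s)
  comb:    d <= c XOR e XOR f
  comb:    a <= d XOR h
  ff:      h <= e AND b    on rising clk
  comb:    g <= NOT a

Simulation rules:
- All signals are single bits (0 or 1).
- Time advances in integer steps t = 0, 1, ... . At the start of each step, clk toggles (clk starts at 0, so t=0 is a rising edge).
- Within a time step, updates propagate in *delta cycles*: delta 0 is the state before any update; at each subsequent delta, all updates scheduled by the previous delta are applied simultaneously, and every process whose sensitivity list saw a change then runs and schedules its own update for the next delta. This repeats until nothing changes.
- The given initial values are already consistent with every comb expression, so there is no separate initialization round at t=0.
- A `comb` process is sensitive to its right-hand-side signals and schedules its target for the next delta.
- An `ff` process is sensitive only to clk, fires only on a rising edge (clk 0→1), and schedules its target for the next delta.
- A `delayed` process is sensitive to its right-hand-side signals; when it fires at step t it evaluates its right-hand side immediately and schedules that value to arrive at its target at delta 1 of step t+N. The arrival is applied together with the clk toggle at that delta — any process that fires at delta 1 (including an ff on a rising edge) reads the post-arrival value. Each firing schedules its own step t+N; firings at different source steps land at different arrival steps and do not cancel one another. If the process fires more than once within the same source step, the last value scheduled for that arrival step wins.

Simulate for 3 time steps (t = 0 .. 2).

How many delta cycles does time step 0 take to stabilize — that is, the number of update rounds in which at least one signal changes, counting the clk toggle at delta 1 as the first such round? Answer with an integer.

[bits: c,clk,e,g,a,b,h,f,d]
t=0: Δ0=000010100 Δ1=010010100 Δ2=010010000 Δ3=010000000 Δ4=010100000 | 4Δ
t=1: Δ0=010100000 Δ1=000100000 | 1Δ
t=2: Δ0=000100000 Δ1=010100000 | 1Δ

4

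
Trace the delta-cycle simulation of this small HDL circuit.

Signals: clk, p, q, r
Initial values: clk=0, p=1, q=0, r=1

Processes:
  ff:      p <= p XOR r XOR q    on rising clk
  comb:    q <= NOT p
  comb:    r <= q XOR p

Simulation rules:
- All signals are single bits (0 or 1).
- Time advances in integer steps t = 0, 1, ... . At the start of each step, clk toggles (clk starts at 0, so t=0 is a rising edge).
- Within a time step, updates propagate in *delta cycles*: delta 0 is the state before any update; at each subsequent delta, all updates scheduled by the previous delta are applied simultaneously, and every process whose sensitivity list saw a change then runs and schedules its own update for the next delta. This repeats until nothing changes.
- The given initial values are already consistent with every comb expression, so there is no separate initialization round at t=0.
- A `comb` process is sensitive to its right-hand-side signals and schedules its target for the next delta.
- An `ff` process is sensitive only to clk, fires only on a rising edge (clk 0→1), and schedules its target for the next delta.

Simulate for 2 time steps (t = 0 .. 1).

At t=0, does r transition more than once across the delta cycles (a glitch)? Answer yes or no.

yes

t=0 Δ0: clk=0 q=0 r=1 p=1
  Δ1: clk:0→1
  Δ2: p:1→0
  Δ3: q:0→1, r:1→0
  Δ4: r:0→1
  (4Δ to stable)
t=1 Δ0: clk=1 q=1 r=1 p=0
  Δ1: clk:1→0
  (1Δ to stable)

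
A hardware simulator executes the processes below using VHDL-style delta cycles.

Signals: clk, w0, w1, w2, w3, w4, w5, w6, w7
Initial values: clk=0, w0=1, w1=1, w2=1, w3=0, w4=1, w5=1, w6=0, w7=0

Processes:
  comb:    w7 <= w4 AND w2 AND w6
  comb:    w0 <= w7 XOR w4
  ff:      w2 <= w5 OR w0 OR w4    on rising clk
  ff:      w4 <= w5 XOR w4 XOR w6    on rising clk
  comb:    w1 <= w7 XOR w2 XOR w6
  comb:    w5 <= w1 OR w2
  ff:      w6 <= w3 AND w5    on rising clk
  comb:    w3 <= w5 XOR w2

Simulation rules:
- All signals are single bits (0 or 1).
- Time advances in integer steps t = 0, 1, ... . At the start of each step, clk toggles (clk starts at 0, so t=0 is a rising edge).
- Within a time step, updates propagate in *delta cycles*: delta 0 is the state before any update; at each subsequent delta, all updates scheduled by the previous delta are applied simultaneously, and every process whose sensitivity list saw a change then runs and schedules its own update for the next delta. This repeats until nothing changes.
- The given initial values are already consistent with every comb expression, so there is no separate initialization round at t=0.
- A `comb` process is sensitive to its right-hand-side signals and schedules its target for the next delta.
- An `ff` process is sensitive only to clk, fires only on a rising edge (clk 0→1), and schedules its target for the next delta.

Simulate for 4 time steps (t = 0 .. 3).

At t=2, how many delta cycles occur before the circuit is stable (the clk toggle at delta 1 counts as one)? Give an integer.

[bits: w6,w0,w3,w1,w7,clk,w5,w2,w4]
t=0: Δ0=010100111 Δ1=010101111 Δ2=010101110 Δ3=000101110 | 3Δ
t=1: Δ0=000101110 Δ1=000100110 | 1Δ
t=2: Δ0=000100110 Δ1=000101110 Δ2=000101111 Δ3=010101111 | 3Δ
t=3: Δ0=010101111 Δ1=010100111 | 1Δ

3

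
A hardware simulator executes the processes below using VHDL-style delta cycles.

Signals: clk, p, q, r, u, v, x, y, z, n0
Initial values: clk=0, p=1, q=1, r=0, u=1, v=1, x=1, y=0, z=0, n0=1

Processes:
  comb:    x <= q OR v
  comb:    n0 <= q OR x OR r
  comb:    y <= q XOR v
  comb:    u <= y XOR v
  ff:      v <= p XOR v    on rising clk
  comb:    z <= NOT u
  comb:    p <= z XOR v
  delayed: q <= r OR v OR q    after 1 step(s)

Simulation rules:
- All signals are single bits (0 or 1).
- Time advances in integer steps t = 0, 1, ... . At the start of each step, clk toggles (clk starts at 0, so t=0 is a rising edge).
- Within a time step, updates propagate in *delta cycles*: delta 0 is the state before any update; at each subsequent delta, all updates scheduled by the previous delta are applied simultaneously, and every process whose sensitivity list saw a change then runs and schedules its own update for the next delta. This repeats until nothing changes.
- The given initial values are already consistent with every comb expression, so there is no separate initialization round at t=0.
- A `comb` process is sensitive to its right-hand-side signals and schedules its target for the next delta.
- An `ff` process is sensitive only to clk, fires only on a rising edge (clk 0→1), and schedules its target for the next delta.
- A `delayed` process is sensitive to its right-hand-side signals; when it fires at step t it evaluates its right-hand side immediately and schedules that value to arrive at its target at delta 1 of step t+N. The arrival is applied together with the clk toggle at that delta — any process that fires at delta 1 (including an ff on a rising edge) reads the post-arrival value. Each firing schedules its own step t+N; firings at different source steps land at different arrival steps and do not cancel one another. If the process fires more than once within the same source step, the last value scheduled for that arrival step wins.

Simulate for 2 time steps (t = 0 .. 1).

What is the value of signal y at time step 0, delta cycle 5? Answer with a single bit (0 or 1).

[bits: q,u,clk,x,n0,p,y,r,z,v]
t=0: Δ0=1101110001 Δ1=1111110001 Δ2=1111110000 Δ3=1011101000 Δ4=1111101010 Δ5=1111111000 Δ6=1111101000 | 6Δ
t=1: Δ0=1111101000 Δ1=1101101000 | 1Δ

1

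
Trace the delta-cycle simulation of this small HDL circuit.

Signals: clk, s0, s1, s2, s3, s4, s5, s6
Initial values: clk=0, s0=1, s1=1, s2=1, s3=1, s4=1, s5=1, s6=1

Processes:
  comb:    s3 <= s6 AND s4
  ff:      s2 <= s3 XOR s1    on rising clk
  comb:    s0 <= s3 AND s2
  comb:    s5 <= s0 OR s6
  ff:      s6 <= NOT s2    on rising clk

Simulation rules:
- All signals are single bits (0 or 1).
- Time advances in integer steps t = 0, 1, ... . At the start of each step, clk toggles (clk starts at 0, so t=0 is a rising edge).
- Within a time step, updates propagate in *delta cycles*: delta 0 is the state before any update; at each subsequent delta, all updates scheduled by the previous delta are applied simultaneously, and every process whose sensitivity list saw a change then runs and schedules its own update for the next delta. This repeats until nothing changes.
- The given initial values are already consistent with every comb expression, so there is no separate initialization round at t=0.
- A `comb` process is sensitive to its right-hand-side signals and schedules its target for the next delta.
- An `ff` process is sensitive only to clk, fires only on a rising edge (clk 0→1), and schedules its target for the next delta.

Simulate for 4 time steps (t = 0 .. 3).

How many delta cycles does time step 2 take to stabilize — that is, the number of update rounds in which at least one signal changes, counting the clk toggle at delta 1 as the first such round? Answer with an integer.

4

t=0 Δ0: s1=1 s5=1 s3=1 s0=1 s4=1 clk=0 s6=1 s2=1
  Δ1: clk:0→1
  Δ2: s6:1→0, s2:1→0
  Δ3: s3:1→0, s0:1→0
  Δ4: s5:1→0
  (4Δ to stable)
t=1 Δ0: s1=1 s5=0 s3=0 s0=0 s4=1 clk=1 s6=0 s2=0
  Δ1: clk:1→0
  (1Δ to stable)
t=2 Δ0: s1=1 s5=0 s3=0 s0=0 s4=1 clk=0 s6=0 s2=0
  Δ1: clk:0→1
  Δ2: s6:0→1, s2:0→1
  Δ3: s5:0→1, s3:0→1
  Δ4: s0:0→1
  (4Δ to stable)
t=3 Δ0: s1=1 s5=1 s3=1 s0=1 s4=1 clk=1 s6=1 s2=1
  Δ1: clk:1→0
  (1Δ to stable)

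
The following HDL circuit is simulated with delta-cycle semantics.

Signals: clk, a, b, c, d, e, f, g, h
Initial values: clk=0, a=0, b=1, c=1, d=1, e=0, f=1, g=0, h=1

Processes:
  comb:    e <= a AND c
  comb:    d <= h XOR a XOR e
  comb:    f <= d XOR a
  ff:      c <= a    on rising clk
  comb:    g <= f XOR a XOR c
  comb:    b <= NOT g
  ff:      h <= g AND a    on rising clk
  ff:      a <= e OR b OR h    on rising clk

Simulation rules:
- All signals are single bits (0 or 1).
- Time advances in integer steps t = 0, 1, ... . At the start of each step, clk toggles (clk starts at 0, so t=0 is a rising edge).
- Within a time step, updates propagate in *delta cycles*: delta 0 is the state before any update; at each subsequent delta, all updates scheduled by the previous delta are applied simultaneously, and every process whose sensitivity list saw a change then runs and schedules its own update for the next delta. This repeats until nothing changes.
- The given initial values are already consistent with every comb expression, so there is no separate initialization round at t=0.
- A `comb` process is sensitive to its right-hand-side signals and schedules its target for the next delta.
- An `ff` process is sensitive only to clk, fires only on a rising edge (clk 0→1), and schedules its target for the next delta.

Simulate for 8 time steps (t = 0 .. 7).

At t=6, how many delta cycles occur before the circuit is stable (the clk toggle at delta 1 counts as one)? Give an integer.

5

t=0 Δ0: clk=0 h=1 g=0 a=0 d=1 c=1 f=1 e=0 b=1
  Δ1: clk:0→1
  Δ2: h:1→0, a:0→1, c:1→0
  Δ3: f:1→0
  Δ4: g:0→1
  Δ5: b:1→0
  (5Δ to stable)
t=1 Δ0: clk=1 h=0 g=1 a=1 d=1 c=0 f=0 e=0 b=0
  Δ1: clk:1→0
  (1Δ to stable)
t=2 Δ0: clk=0 h=0 g=1 a=1 d=1 c=0 f=0 e=0 b=0
  Δ1: clk:0→1
  Δ2: h:0→1, a:1→0, c:0→1
  Δ3: f:0→1
  Δ4: g:1→0
  Δ5: b:0→1
  (5Δ to stable)
t=3 Δ0: clk=1 h=1 g=0 a=0 d=1 c=1 f=1 e=0 b=1
  Δ1: clk:1→0
  (1Δ to stable)
t=4 Δ0: clk=0 h=1 g=0 a=0 d=1 c=1 f=1 e=0 b=1
  Δ1: clk:0→1
  Δ2: h:1→0, a:0→1, c:1→0
  Δ3: f:1→0
  Δ4: g:0→1
  Δ5: b:1→0
  (5Δ to stable)
t=5 Δ0: clk=1 h=0 g=1 a=1 d=1 c=0 f=0 e=0 b=0
  Δ1: clk:1→0
  (1Δ to stable)
t=6 Δ0: clk=0 h=0 g=1 a=1 d=1 c=0 f=0 e=0 b=0
  Δ1: clk:0→1
  Δ2: h:0→1, a:1→0, c:0→1
  Δ3: f:0→1
  Δ4: g:1→0
  Δ5: b:0→1
  (5Δ to stable)
t=7 Δ0: clk=1 h=1 g=0 a=0 d=1 c=1 f=1 e=0 b=1
  Δ1: clk:1→0
  (1Δ to stable)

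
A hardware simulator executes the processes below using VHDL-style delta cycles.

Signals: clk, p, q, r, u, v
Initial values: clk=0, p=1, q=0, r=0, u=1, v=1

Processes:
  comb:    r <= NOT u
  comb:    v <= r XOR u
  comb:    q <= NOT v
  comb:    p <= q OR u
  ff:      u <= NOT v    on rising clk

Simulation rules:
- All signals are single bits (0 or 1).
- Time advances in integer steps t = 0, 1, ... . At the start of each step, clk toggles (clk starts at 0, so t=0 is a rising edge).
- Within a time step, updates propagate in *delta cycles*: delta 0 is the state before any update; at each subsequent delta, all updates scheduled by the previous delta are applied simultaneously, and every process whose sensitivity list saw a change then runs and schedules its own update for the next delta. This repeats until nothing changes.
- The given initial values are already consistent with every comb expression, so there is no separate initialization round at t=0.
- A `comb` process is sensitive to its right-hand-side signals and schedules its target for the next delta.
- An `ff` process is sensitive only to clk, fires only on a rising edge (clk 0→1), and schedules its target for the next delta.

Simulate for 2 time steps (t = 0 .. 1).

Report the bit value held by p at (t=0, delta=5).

1

t=0 Δ0: p=1 u=1 r=0 clk=0 v=1 q=0
  Δ1: clk:0→1
  Δ2: u:1→0
  Δ3: p:1→0, r:0→1, v:1→0
  Δ4: v:0→1, q:0→1
  Δ5: p:0→1, q:1→0
  Δ6: p:1→0
  (6Δ to stable)
t=1 Δ0: p=0 u=0 r=1 clk=1 v=1 q=0
  Δ1: clk:1→0
  (1Δ to stable)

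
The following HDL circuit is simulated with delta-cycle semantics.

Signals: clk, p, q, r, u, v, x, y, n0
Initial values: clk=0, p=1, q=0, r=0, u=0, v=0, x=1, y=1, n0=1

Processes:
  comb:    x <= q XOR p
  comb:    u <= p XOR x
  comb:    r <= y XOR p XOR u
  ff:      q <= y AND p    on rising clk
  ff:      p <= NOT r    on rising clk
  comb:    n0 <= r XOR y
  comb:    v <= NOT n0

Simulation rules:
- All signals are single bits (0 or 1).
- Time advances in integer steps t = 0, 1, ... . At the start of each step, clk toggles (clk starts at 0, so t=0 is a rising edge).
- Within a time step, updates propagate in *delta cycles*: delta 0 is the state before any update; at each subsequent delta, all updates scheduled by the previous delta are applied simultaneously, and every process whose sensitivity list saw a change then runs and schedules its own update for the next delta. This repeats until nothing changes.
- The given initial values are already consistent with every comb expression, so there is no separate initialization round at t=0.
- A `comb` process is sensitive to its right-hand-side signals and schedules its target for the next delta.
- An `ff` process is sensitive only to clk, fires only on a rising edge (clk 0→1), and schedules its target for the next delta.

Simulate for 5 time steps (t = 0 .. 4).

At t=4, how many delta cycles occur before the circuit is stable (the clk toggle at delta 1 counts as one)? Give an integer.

t=0 Δ0: v=0 n0=1 y=1 x=1 u=0 p=1 clk=0 q=0 r=0
  Δ1: clk:0→1
  Δ2: q:0→1
  Δ3: x:1→0
  Δ4: u:0→1
  Δ5: r:0→1
  Δ6: n0:1→0
  Δ7: v:0→1
  (7Δ to stable)
t=1 Δ0: v=1 n0=0 y=1 x=0 u=1 p=1 clk=1 q=1 r=1
  Δ1: clk:1→0
  (1Δ to stable)
t=2 Δ0: v=1 n0=0 y=1 x=0 u=1 p=1 clk=0 q=1 r=1
  Δ1: clk:0→1
  Δ2: p:1→0
  Δ3: x:0→1, u:1→0, r:1→0
  Δ4: n0:0→1, u:0→1, r:0→1
  Δ5: v:1→0, n0:1→0, r:1→0
  Δ6: v:0→1, n0:0→1
  Δ7: v:1→0
  (7Δ to stable)
t=3 Δ0: v=0 n0=1 y=1 x=1 u=1 p=0 clk=1 q=1 r=0
  Δ1: clk:1→0
  (1Δ to stable)
t=4 Δ0: v=0 n0=1 y=1 x=1 u=1 p=0 clk=0 q=1 r=0
  Δ1: clk:0→1
  Δ2: p:0→1, q:1→0
  Δ3: u:1→0, r:0→1
  Δ4: n0:1→0, r:1→0
  Δ5: v:0→1, n0:0→1
  Δ6: v:1→0
  (6Δ to stable)

6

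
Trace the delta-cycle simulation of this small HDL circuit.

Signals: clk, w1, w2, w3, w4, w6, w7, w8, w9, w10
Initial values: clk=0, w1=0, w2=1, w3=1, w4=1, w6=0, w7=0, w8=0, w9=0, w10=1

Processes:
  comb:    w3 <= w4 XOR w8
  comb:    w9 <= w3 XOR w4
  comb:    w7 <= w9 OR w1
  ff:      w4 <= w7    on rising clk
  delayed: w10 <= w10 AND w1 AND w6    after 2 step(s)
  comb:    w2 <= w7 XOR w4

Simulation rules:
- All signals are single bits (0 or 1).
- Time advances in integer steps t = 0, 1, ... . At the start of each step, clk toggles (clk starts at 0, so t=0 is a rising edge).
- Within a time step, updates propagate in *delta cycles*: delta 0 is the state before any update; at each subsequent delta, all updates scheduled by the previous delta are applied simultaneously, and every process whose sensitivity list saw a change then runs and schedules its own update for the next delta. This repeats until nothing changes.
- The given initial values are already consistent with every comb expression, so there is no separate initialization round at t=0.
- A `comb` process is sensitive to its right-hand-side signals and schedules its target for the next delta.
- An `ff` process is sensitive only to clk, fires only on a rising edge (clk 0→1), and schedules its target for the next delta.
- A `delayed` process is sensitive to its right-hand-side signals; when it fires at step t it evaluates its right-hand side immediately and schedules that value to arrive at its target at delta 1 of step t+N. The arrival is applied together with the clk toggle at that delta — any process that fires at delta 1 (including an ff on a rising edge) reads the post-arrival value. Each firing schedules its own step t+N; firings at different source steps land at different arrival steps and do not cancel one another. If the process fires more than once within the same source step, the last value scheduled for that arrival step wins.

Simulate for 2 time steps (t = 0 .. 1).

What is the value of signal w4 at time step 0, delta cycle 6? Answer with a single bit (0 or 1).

[bits: w2,w4,w10,w1,w9,w7,w6,w3,w8,clk]
t=0: Δ0=1110000100 Δ1=1110000101 Δ2=1010000101 Δ3=0010100001 Δ4=0010010001 Δ5=1010000001 Δ6=0010000001 | 6Δ
t=1: Δ0=0010000001 Δ1=0010000000 | 1Δ

0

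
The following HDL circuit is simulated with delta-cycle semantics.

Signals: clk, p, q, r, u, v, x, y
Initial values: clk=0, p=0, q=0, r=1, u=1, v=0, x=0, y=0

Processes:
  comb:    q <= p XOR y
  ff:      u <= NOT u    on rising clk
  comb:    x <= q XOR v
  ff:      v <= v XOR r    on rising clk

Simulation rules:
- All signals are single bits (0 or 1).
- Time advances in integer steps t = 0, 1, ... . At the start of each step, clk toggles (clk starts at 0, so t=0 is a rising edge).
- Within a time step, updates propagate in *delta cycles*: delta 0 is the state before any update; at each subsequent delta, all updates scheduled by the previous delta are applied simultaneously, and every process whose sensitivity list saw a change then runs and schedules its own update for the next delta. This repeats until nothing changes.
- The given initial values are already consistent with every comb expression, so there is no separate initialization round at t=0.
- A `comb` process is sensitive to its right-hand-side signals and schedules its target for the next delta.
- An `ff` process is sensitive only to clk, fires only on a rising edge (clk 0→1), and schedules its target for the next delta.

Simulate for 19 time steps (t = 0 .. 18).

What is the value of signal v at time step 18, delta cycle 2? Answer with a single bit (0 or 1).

t0.Δ0 x=0 p=0 y=0 r=1 q=0 u=1 v=0 clk=0
t0.Δ1 x=0 p=0 y=0 r=1 q=0 u=1 v=0 clk=1
t0.Δ2 x=0 p=0 y=0 r=1 q=0 u=0 v=1 clk=1
t0.Δ3 x=1 p=0 y=0 r=1 q=0 u=0 v=1 clk=1
t1.Δ0 x=1 p=0 y=0 r=1 q=0 u=0 v=1 clk=1
t1.Δ1 x=1 p=0 y=0 r=1 q=0 u=0 v=1 clk=0
t2.Δ0 x=1 p=0 y=0 r=1 q=0 u=0 v=1 clk=0
t2.Δ1 x=1 p=0 y=0 r=1 q=0 u=0 v=1 clk=1
t2.Δ2 x=1 p=0 y=0 r=1 q=0 u=1 v=0 clk=1
t2.Δ3 x=0 p=0 y=0 r=1 q=0 u=1 v=0 clk=1
t3.Δ0 x=0 p=0 y=0 r=1 q=0 u=1 v=0 clk=1
t3.Δ1 x=0 p=0 y=0 r=1 q=0 u=1 v=0 clk=0
t4.Δ0 x=0 p=0 y=0 r=1 q=0 u=1 v=0 clk=0
t4.Δ1 x=0 p=0 y=0 r=1 q=0 u=1 v=0 clk=1
t4.Δ2 x=0 p=0 y=0 r=1 q=0 u=0 v=1 clk=1
t4.Δ3 x=1 p=0 y=0 r=1 q=0 u=0 v=1 clk=1
t5.Δ0 x=1 p=0 y=0 r=1 q=0 u=0 v=1 clk=1
t5.Δ1 x=1 p=0 y=0 r=1 q=0 u=0 v=1 clk=0
t6.Δ0 x=1 p=0 y=0 r=1 q=0 u=0 v=1 clk=0
t6.Δ1 x=1 p=0 y=0 r=1 q=0 u=0 v=1 clk=1
t6.Δ2 x=1 p=0 y=0 r=1 q=0 u=1 v=0 clk=1
t6.Δ3 x=0 p=0 y=0 r=1 q=0 u=1 v=0 clk=1
t7.Δ0 x=0 p=0 y=0 r=1 q=0 u=1 v=0 clk=1
t7.Δ1 x=0 p=0 y=0 r=1 q=0 u=1 v=0 clk=0
t8.Δ0 x=0 p=0 y=0 r=1 q=0 u=1 v=0 clk=0
t8.Δ1 x=0 p=0 y=0 r=1 q=0 u=1 v=0 clk=1
t8.Δ2 x=0 p=0 y=0 r=1 q=0 u=0 v=1 clk=1
t8.Δ3 x=1 p=0 y=0 r=1 q=0 u=0 v=1 clk=1
t9.Δ0 x=1 p=0 y=0 r=1 q=0 u=0 v=1 clk=1
t9.Δ1 x=1 p=0 y=0 r=1 q=0 u=0 v=1 clk=0
t10.Δ0 x=1 p=0 y=0 r=1 q=0 u=0 v=1 clk=0
t10.Δ1 x=1 p=0 y=0 r=1 q=0 u=0 v=1 clk=1
t10.Δ2 x=1 p=0 y=0 r=1 q=0 u=1 v=0 clk=1
t10.Δ3 x=0 p=0 y=0 r=1 q=0 u=1 v=0 clk=1
t11.Δ0 x=0 p=0 y=0 r=1 q=0 u=1 v=0 clk=1
t11.Δ1 x=0 p=0 y=0 r=1 q=0 u=1 v=0 clk=0
t12.Δ0 x=0 p=0 y=0 r=1 q=0 u=1 v=0 clk=0
t12.Δ1 x=0 p=0 y=0 r=1 q=0 u=1 v=0 clk=1
t12.Δ2 x=0 p=0 y=0 r=1 q=0 u=0 v=1 clk=1
t12.Δ3 x=1 p=0 y=0 r=1 q=0 u=0 v=1 clk=1
t13.Δ0 x=1 p=0 y=0 r=1 q=0 u=0 v=1 clk=1
t13.Δ1 x=1 p=0 y=0 r=1 q=0 u=0 v=1 clk=0
t14.Δ0 x=1 p=0 y=0 r=1 q=0 u=0 v=1 clk=0
t14.Δ1 x=1 p=0 y=0 r=1 q=0 u=0 v=1 clk=1
t14.Δ2 x=1 p=0 y=0 r=1 q=0 u=1 v=0 clk=1
t14.Δ3 x=0 p=0 y=0 r=1 q=0 u=1 v=0 clk=1
t15.Δ0 x=0 p=0 y=0 r=1 q=0 u=1 v=0 clk=1
t15.Δ1 x=0 p=0 y=0 r=1 q=0 u=1 v=0 clk=0
t16.Δ0 x=0 p=0 y=0 r=1 q=0 u=1 v=0 clk=0
t16.Δ1 x=0 p=0 y=0 r=1 q=0 u=1 v=0 clk=1
t16.Δ2 x=0 p=0 y=0 r=1 q=0 u=0 v=1 clk=1
t16.Δ3 x=1 p=0 y=0 r=1 q=0 u=0 v=1 clk=1
t17.Δ0 x=1 p=0 y=0 r=1 q=0 u=0 v=1 clk=1
t17.Δ1 x=1 p=0 y=0 r=1 q=0 u=0 v=1 clk=0
t18.Δ0 x=1 p=0 y=0 r=1 q=0 u=0 v=1 clk=0
t18.Δ1 x=1 p=0 y=0 r=1 q=0 u=0 v=1 clk=1
t18.Δ2 x=1 p=0 y=0 r=1 q=0 u=1 v=0 clk=1
t18.Δ3 x=0 p=0 y=0 r=1 q=0 u=1 v=0 clk=1

0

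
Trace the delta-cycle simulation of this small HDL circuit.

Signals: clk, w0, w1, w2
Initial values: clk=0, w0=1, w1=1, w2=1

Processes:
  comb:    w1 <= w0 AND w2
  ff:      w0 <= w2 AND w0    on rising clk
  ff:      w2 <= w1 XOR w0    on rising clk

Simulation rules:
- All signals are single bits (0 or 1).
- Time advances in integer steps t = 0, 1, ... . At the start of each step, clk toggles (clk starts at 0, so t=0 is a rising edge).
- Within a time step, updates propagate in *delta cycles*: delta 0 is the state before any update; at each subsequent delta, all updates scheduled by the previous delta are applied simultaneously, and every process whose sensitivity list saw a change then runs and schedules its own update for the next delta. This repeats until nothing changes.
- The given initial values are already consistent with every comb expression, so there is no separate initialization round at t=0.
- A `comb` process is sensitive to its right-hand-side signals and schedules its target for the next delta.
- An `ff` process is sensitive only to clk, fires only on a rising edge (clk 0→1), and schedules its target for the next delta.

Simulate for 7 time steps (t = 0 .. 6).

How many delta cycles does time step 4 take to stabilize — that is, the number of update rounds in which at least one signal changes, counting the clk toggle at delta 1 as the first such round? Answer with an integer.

2

t=0 Δ0: w2=1 w1=1 clk=0 w0=1
  Δ1: clk:0→1
  Δ2: w2:1→0
  Δ3: w1:1→0
  (3Δ to stable)
t=1 Δ0: w2=0 w1=0 clk=1 w0=1
  Δ1: clk:1→0
  (1Δ to stable)
t=2 Δ0: w2=0 w1=0 clk=0 w0=1
  Δ1: clk:0→1
  Δ2: w2:0→1, w0:1→0
  (2Δ to stable)
t=3 Δ0: w2=1 w1=0 clk=1 w0=0
  Δ1: clk:1→0
  (1Δ to stable)
t=4 Δ0: w2=1 w1=0 clk=0 w0=0
  Δ1: clk:0→1
  Δ2: w2:1→0
  (2Δ to stable)
t=5 Δ0: w2=0 w1=0 clk=1 w0=0
  Δ1: clk:1→0
  (1Δ to stable)
t=6 Δ0: w2=0 w1=0 clk=0 w0=0
  Δ1: clk:0→1
  (1Δ to stable)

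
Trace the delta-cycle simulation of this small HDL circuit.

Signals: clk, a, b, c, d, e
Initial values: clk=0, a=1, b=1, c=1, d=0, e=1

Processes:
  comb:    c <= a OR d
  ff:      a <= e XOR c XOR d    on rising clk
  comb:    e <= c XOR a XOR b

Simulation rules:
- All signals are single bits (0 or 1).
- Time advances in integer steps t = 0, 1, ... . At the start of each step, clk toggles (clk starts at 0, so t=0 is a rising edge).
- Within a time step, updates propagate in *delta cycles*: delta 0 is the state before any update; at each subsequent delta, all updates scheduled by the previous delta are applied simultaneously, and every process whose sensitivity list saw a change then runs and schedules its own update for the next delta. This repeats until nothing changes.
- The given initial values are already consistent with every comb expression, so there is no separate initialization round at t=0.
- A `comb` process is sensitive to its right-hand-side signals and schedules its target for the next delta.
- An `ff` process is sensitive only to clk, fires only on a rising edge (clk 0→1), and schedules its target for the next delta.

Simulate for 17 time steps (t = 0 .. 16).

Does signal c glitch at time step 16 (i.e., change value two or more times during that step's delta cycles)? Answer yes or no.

no

t=0 Δ0: b=1 clk=0 d=0 c=1 e=1 a=1
  Δ1: clk:0→1
  Δ2: a:1→0
  Δ3: c:1→0, e:1→0
  Δ4: e:0→1
  (4Δ to stable)
t=1 Δ0: b=1 clk=1 d=0 c=0 e=1 a=0
  Δ1: clk:1→0
  (1Δ to stable)
t=2 Δ0: b=1 clk=0 d=0 c=0 e=1 a=0
  Δ1: clk:0→1
  Δ2: a:0→1
  Δ3: c:0→1, e:1→0
  Δ4: e:0→1
  (4Δ to stable)
t=3 Δ0: b=1 clk=1 d=0 c=1 e=1 a=1
  Δ1: clk:1→0
  (1Δ to stable)
t=4 Δ0: b=1 clk=0 d=0 c=1 e=1 a=1
  Δ1: clk:0→1
  Δ2: a:1→0
  Δ3: c:1→0, e:1→0
  Δ4: e:0→1
  (4Δ to stable)
t=5 Δ0: b=1 clk=1 d=0 c=0 e=1 a=0
  Δ1: clk:1→0
  (1Δ to stable)
t=6 Δ0: b=1 clk=0 d=0 c=0 e=1 a=0
  Δ1: clk:0→1
  Δ2: a:0→1
  Δ3: c:0→1, e:1→0
  Δ4: e:0→1
  (4Δ to stable)
t=7 Δ0: b=1 clk=1 d=0 c=1 e=1 a=1
  Δ1: clk:1→0
  (1Δ to stable)
t=8 Δ0: b=1 clk=0 d=0 c=1 e=1 a=1
  Δ1: clk:0→1
  Δ2: a:1→0
  Δ3: c:1→0, e:1→0
  Δ4: e:0→1
  (4Δ to stable)
t=9 Δ0: b=1 clk=1 d=0 c=0 e=1 a=0
  Δ1: clk:1→0
  (1Δ to stable)
t=10 Δ0: b=1 clk=0 d=0 c=0 e=1 a=0
  Δ1: clk:0→1
  Δ2: a:0→1
  Δ3: c:0→1, e:1→0
  Δ4: e:0→1
  (4Δ to stable)
t=11 Δ0: b=1 clk=1 d=0 c=1 e=1 a=1
  Δ1: clk:1→0
  (1Δ to stable)
t=12 Δ0: b=1 clk=0 d=0 c=1 e=1 a=1
  Δ1: clk:0→1
  Δ2: a:1→0
  Δ3: c:1→0, e:1→0
  Δ4: e:0→1
  (4Δ to stable)
t=13 Δ0: b=1 clk=1 d=0 c=0 e=1 a=0
  Δ1: clk:1→0
  (1Δ to stable)
t=14 Δ0: b=1 clk=0 d=0 c=0 e=1 a=0
  Δ1: clk:0→1
  Δ2: a:0→1
  Δ3: c:0→1, e:1→0
  Δ4: e:0→1
  (4Δ to stable)
t=15 Δ0: b=1 clk=1 d=0 c=1 e=1 a=1
  Δ1: clk:1→0
  (1Δ to stable)
t=16 Δ0: b=1 clk=0 d=0 c=1 e=1 a=1
  Δ1: clk:0→1
  Δ2: a:1→0
  Δ3: c:1→0, e:1→0
  Δ4: e:0→1
  (4Δ to stable)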